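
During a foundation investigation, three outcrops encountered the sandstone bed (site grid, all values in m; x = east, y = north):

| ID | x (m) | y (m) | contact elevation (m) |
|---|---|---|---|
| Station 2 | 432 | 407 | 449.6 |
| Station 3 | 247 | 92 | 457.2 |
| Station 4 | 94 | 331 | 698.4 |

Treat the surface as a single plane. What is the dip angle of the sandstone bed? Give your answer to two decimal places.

43.96°

Let the plane be z = a·x + b·y + c.
Station 3−Station 2: −185a − 315b = 7.6;  Station 4−Station 2: −338a − 76b = 248.8.
Solving gives a = −0.84184, b = 0.47029.
Gradient magnitude |∇z| = √(a² + b²) = √(0.70869 + 0.22117) = 0.96429.
True dip = arctan(0.96429) = 43.96°, dipping toward ESE (azimuth ≈ 119°).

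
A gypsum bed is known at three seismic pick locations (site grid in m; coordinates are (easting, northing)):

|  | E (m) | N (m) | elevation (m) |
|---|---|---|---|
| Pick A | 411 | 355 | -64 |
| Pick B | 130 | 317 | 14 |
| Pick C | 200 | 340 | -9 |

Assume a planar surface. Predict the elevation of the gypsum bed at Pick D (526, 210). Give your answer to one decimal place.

Two edge vectors: Pick A→Pick B = (-281, -38, 78), Pick A→Pick C = (-211, -15, 55).
Normal n = (Pick A→Pick B) × (Pick A→Pick C) = (-920, -1003, -3803).
So ∂z/∂E = −n_x/n_z = −0.24191 and ∂z/∂N = −n_y/n_z = −0.26374.
Intercept c from Pick A: -64 + 99.43 + 93.63 = 129.05.
At (526, 210): z = −127.2 − 55.4 + 129.05 = -53.6 m.

-53.6 m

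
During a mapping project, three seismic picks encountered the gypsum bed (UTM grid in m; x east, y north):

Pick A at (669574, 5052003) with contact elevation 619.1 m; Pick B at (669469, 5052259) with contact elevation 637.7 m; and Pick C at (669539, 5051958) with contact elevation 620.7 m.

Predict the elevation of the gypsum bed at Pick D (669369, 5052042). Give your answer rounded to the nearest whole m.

639 m

Two edge vectors: Pick A→Pick B = (-105, 256, 18.6), Pick A→Pick C = (-35, -45, 1.6).
Normal n = (Pick A→Pick B) × (Pick A→Pick C) = (1246.6, -483, 13685).
So ∂z/∂x = −n_x/n_z = −0.09109244 and ∂z/∂y = −n_y/n_z = 0.03529412.
Intercept c from Pick A: 619.1 + 60993.13 − 178305.99 = −116693.76.
At (669369, 5052042): z = −60974.5 + 178307.4 − 116693.76 = 639.2 m.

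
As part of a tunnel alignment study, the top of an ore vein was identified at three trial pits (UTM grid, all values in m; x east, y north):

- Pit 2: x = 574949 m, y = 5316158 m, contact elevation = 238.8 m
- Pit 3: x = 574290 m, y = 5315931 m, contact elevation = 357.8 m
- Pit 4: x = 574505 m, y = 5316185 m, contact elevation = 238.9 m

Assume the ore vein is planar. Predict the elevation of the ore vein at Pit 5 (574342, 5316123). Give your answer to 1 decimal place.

Let the plane be z = a·x + b·y + c.
Pit 3−Pit 2: −659a − 227b = 119;  Pit 4−Pit 2: −444a + 27b = 0.1.
Solving gives a = −0.027286833, b = −0.445013113.
Then c = 238.8 − a·574949 − b·5316158 = 2381687.36.
At (574342, 5316123): z = −15672.0 − 2365744.4 + 2381687.36 = 270.9 m.

270.9 m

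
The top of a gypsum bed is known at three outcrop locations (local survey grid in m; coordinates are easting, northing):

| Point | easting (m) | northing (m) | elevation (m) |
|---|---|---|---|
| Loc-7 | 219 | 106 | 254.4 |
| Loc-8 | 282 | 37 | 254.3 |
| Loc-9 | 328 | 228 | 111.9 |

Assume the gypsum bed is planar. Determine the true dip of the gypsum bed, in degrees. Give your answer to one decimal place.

Two edge vectors: Loc-7→Loc-8 = (63, -69, -0.1), Loc-7→Loc-9 = (109, 122, -142.5).
Normal n = (Loc-7→Loc-8) × (Loc-7→Loc-9) = (9844.7, 8966.6, 15207).
So ∂z/∂easting = −n_x/n_z = −0.64738 and ∂z/∂northing = −n_y/n_z = −0.58964.
Gradient magnitude |∇z| = √(a² + b²) = √(0.41910 + 0.34767) = 0.87565.
True dip = arctan(0.87565) = 41.2°, dipping toward NE (azimuth ≈ 048°).

41.2°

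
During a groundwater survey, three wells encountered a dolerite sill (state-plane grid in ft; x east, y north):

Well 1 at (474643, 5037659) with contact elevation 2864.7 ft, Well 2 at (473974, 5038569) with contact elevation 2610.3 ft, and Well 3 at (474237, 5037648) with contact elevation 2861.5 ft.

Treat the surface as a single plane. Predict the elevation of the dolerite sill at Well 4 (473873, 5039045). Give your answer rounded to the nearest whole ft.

2481 ft

Two edge vectors: Well 1→Well 2 = (-669, 910, -254.4), Well 1→Well 3 = (-406, -11, -3.2).
Normal n = (Well 1→Well 2) × (Well 1→Well 3) = (-5710.4, 101145.6, 376819).
So ∂z/∂x = −n_x/n_z = 0.01515423 and ∂z/∂y = −n_y/n_z = −0.26841959.
Intercept c from Well 1: 2864.7 − 7192.85 + 1352206.34 = 1347878.20.
At (473873, 5039045): z = 7181.2 − 1352578.4 + 1347878.20 = 2481.0 ft.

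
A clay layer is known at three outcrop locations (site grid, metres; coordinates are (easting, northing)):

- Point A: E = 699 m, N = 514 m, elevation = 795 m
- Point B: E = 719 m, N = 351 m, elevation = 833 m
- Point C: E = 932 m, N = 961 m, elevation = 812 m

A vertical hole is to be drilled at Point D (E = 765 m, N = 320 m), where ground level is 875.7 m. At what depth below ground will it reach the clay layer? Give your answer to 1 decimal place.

Two edge vectors: Point A→Point B = (20, -163, 38), Point A→Point C = (233, 447, 17).
Normal n = (Point A→Point B) × (Point A→Point C) = (-19757, 8514, 46919).
So ∂z/∂E = −n_x/n_z = 0.42109 and ∂z/∂N = −n_y/n_z = −0.18146.
Intercept c from Point A: 795 − 294.34 + 93.27 = 593.93.
At (765, 320): z_contact = 322.13 − 58.07 + 593.93 = 858.00 m.
Depth below ground = 875.7 − 858.00 = 17.7 m.

17.7 m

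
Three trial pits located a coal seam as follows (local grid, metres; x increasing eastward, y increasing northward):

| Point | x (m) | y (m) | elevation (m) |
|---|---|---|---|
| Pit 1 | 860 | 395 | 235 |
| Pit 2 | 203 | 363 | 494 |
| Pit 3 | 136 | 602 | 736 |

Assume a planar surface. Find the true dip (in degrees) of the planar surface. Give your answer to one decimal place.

Two edge vectors: Pit 1→Pit 2 = (-657, -32, 259), Pit 1→Pit 3 = (-724, 207, 501).
Normal n = (Pit 1→Pit 2) × (Pit 1→Pit 3) = (-69645, 141641, -159167).
So ∂z/∂x = −n_x/n_z = −0.43756 and ∂z/∂y = −n_y/n_z = 0.88989.
Gradient magnitude |∇z| = √(a² + b²) = √(0.19146 + 0.79190) = 0.99165.
True dip = arctan(0.99165) = 44.8°, dipping toward SSE (azimuth ≈ 154°).

44.8°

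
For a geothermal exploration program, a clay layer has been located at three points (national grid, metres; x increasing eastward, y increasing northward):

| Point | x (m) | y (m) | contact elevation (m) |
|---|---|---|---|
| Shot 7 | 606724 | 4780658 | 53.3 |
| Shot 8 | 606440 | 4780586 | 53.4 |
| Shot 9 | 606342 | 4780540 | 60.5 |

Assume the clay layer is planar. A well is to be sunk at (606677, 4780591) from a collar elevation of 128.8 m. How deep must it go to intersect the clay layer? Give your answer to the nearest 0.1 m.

Let the plane be z = a·x + b·y + c.
Shot 8−Shot 7: −284a − 72b = 0.1;  Shot 9−Shot 7: −382a − 118b = 7.2.
Solving gives a = 0.084320905, b = −0.333988016.
Then c = 53.3 − a·606724 − b·4780658 = 1545576.26.
At (606677, 4780591): z_contact = 51155.55 − 1596660.10 + 1545576.26 = 71.71 m.
Depth below ground = 128.8 − 71.71 = 57.1 m.

57.1 m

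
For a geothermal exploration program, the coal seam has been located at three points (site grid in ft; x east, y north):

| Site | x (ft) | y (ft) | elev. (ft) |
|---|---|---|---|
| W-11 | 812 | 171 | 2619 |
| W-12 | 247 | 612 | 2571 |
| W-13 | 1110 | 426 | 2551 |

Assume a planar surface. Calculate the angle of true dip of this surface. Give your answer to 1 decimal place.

Let the plane be z = a·x + b·y + c.
W-12−W-11: −565a + 441b = −48;  W-13−W-11: 298a + 255b = −68.
Solving gives a = −0.06442, b = −0.19138.
Gradient magnitude |∇z| = √(a² + b²) = √(0.00415 + 0.03663) = 0.20193.
True dip = arctan(0.20193) = 11.4°, dipping toward NNE (azimuth ≈ 019°).

11.4°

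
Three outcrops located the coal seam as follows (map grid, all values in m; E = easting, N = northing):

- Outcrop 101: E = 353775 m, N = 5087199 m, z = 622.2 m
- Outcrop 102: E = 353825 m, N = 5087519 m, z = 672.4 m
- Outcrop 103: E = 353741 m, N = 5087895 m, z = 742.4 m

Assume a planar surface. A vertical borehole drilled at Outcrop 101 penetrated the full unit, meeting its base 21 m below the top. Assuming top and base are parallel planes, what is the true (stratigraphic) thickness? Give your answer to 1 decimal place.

Let the plane be z = a·E + b·N + c.
Outcrop 102−Outcrop 101: 50a + 320b = 50.2;  Outcrop 103−Outcrop 101: −34a + 696b = 120.2.
Solving gives a = −0.07716, b = 0.16893.
|∇z| = √(a²+b²) = 0.18572, so dip δ = arctan(0.18572) = 10.52°.
True thickness = vertical thickness × cos δ = 21 × cos 10.52° = 20.6 m.

20.6 m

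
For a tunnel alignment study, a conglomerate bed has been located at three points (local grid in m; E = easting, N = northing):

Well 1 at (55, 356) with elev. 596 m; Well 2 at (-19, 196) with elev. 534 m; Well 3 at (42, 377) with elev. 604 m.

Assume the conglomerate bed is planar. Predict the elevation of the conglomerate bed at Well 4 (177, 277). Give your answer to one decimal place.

Let the plane be z = a·E + b·N + c.
Well 2−Well 1: −74a − 160b = −62;  Well 3−Well 1: −13a + 21b = 8.
Solving gives a = 0.00605, b = 0.38470.
Then c = 596 − a·55 − b·356 = 458.71.
At (177, 277): z = 1.1 + 106.6 + 458.71 = 566.3 m.

566.3 m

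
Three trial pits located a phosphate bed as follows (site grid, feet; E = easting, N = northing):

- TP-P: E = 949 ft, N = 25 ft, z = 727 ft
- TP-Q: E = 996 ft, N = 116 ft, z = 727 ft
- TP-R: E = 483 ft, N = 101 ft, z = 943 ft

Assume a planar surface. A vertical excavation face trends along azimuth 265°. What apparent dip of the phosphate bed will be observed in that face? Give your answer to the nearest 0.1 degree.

Let the plane be z = a·E + b·N + c.
TP-Q−TP-P: 47a + 91b = 0;  TP-R−TP-P: −466a + 76b = 216.
Solving gives a = −0.42751, b = 0.22080.
Unit vector along 265° is (sin 265°, cos 265°) = (-0.9962, -0.0872).
Slope in that direction = a·(-0.9962) + b·(-0.0872) = 0.40664.
Apparent dip = arctan|0.40664| = 22.1° (true dip is 25.7°, so apparent ≤ true as expected).

22.1°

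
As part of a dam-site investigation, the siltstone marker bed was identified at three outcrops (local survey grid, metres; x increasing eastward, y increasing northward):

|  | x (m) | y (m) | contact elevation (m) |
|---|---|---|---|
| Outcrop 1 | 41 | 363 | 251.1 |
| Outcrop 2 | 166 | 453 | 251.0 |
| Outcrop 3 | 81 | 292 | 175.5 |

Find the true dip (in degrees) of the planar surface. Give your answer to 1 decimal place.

Let the plane be z = a·x + b·y + c.
Outcrop 2−Outcrop 1: 125a + 90b = −0.1;  Outcrop 3−Outcrop 1: 40a − 71b = −75.6.
Solving gives a = −0.54598, b = 0.75719.
Gradient magnitude |∇z| = √(a² + b²) = √(0.29809 + 0.57334) = 0.93351.
True dip = arctan(0.93351) = 43.0°, dipping toward SE (azimuth ≈ 144°).

43.0°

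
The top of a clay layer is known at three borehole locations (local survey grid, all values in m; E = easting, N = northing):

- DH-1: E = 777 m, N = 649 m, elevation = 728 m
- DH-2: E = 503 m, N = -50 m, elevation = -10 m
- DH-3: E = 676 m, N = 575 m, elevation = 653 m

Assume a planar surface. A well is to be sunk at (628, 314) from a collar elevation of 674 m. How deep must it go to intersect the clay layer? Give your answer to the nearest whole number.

Let the plane be z = a·E + b·N + c.
DH-2−DH-1: −274a − 699b = −738;  DH-3−DH-1: −101a − 74b = −75.
Solving gives a = −0.04346, b = 1.07283.
Then c = 728 − a·777 − b·649 = 65.50.
At (628, 314): z_contact = −27.3 + 336.9 + 65.50 = 375.1 m.
Depth below ground = 674 − 375.1 = 299 m.

299 m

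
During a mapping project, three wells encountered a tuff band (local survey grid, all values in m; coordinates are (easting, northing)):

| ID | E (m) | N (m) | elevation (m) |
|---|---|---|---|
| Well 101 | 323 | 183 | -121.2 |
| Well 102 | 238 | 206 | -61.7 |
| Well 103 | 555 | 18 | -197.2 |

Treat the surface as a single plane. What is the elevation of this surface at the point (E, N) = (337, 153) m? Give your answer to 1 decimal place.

Let the plane be z = a·E + b·N + c.
Well 102−Well 101: −85a + 23b = 59.5;  Well 103−Well 101: 232a − 165b = −76.
Solving gives a = −0.92870, b = −0.84521.
Then c = -121.2 − a·323 − b·183 = 333.44.
At (337, 153): z = −313.0 − 129.3 + 333.44 = -108.8 m.

-108.8 m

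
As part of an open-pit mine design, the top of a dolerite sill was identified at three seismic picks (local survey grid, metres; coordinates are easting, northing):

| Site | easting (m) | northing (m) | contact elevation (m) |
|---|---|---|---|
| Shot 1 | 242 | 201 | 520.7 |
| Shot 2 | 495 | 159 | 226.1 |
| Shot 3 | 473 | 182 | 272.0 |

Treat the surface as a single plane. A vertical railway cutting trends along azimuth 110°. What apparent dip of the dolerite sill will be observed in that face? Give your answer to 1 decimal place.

Two edge vectors: Shot 1→Shot 2 = (253, -42, -294.6), Shot 1→Shot 3 = (231, -19, -248.7).
Normal n = (Shot 1→Shot 2) × (Shot 1→Shot 3) = (4848, -5131.5, 4895).
So ∂z/∂easting = −n_x/n_z = −0.99040 and ∂z/∂northing = −n_y/n_z = 1.04831.
Unit vector along 110° is (sin 110°, cos 110°) = (0.9397, -0.3420).
Slope in that direction = a·(0.9397) + b·(-0.3420) = −1.28921.
Apparent dip = arctan|1.28921| = 52.2° (true dip is 55.3°, so apparent ≤ true as expected).

52.2°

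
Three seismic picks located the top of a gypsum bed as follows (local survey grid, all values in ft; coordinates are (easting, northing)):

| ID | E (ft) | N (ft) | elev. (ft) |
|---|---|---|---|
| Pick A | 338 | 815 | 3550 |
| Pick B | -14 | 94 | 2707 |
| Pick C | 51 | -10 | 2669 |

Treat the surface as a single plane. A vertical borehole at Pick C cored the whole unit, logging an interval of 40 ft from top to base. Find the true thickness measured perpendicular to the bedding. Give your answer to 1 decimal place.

27.0 ft

Two edge vectors: Pick A→Pick B = (-352, -721, -843), Pick A→Pick C = (-287, -825, -881).
Normal n = (Pick A→Pick B) × (Pick A→Pick C) = (-60274, -68171, 83473).
So ∂z/∂E = −n_x/n_z = 0.72208 and ∂z/∂N = −n_y/n_z = 0.81668.
|∇z| = √(a²+b²) = 1.09012, so dip δ = arctan(1.09012) = 47.47°.
True thickness = vertical thickness × cos δ = 40 × cos 47.47° = 27.0 ft.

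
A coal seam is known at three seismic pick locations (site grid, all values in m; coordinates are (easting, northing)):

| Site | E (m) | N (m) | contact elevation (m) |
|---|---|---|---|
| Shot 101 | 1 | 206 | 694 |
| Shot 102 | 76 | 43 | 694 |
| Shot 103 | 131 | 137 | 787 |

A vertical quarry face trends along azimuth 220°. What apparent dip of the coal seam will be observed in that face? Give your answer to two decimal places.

Let the plane be z = a·E + b·N + c.
Shot 102−Shot 101: 75a − 163b = 0;  Shot 103−Shot 101: 130a − 69b = 93.
Solving gives a = 0.94655, b = 0.43553.
Unit vector along 220° is (sin 220°, cos 220°) = (-0.6428, -0.7660).
Slope in that direction = a·(-0.6428) + b·(-0.7660) = −0.94207.
Apparent dip = arctan|0.94207| = 43.29° (true dip is 46.2°, so apparent ≤ true as expected).

43.29°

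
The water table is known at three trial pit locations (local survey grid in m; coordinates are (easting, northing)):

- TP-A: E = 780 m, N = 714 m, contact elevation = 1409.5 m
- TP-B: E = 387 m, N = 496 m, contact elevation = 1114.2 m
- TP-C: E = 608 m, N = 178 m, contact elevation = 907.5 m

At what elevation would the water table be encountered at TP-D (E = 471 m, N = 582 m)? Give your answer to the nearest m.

1211 m

Let the plane be z = a·E + b·N + c.
TP-B−TP-A: −393a − 218b = −295.3;  TP-C−TP-A: −172a − 536b = −502.
Solving gives a = 0.28209, b = 0.84605.
Then c = 1409.5 − a·780 − b·714 = 585.39.
At (471, 582): z = 132.9 + 492.4 + 585.39 = 1210.7 m.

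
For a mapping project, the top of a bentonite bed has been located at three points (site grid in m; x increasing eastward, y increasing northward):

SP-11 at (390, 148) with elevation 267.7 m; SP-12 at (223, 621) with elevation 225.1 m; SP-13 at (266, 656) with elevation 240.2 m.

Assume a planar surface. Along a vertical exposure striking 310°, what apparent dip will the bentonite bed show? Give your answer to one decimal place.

Let the plane be z = a·x + b·y + c.
SP-12−SP-11: −167a + 473b = −42.6;  SP-13−SP-11: −124a + 508b = −27.5.
Solving gives a = 0.32972, b = 0.02635.
Unit vector along 310° is (sin 310°, cos 310°) = (-0.7660, 0.6428).
Slope in that direction = a·(-0.7660) + b·(0.6428) = −0.23564.
Apparent dip = arctan|0.23564| = 13.3° (true dip is 18.3°, so apparent ≤ true as expected).

13.3°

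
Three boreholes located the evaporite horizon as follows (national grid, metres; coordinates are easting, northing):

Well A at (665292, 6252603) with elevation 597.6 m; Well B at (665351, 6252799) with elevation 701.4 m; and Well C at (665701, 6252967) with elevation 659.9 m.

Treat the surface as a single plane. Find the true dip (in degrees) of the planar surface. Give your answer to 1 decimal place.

Two edge vectors: Well A→Well B = (59, 196, 103.8), Well A→Well C = (409, 364, 62.3).
Normal n = (Well A→Well B) × (Well A→Well C) = (-25572.4, 38778.5, -58688).
So ∂z/∂easting = −n_x/n_z = −0.43573 and ∂z/∂northing = −n_y/n_z = 0.66076.
Gradient magnitude |∇z| = √(a² + b²) = √(0.18986 + 0.43660) = 0.79150.
True dip = arctan(0.79150) = 38.4°, dipping toward SSE (azimuth ≈ 147°).

38.4°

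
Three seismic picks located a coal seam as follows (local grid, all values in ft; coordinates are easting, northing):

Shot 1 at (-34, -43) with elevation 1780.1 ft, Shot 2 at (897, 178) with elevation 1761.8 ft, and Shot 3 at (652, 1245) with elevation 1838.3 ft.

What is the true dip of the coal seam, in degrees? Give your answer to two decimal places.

4.15°

Let the plane be z = a·easting + b·northing + c.
Shot 2−Shot 1: 931a + 221b = −18.3;  Shot 3−Shot 1: 686a + 1288b = 58.2.
Solving gives a = −0.03478, b = 0.06371.
Gradient magnitude |∇z| = √(a² + b²) = √(0.00121 + 0.00406) = 0.07259.
True dip = arctan(0.07259) = 4.15°, dipping toward SSE (azimuth ≈ 151°).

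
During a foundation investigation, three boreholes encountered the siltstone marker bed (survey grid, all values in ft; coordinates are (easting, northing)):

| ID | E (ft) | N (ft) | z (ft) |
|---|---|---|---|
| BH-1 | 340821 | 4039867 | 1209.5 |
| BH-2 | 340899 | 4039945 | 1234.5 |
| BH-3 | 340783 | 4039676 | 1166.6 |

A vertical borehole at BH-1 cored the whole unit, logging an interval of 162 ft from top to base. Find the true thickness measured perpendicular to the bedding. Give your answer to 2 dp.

157.75 ft

Let the plane be z = a·E + b·N + c.
BH-2−BH-1: 78a + 78b = 25;  BH-3−BH-1: −38a − 191b = −42.9.
Solving gives a = 0.11973, b = 0.20079.
|∇z| = √(a²+b²) = 0.23377, so dip δ = arctan(0.23377) = 13.16°.
True thickness = vertical thickness × cos δ = 162 × cos 13.16° = 157.75 ft.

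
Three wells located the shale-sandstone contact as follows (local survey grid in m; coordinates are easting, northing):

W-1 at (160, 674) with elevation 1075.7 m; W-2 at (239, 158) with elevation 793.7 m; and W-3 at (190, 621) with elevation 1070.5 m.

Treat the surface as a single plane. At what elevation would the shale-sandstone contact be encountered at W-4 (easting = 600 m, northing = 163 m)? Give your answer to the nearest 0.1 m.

1189.3 m

Two edge vectors: W-1→W-2 = (79, -516, -282), W-1→W-3 = (30, -53, -5.2).
Normal n = (W-1→W-2) × (W-1→W-3) = (-12262.8, -8049.2, 11293).
So ∂z/∂easting = −n_x/n_z = 1.08588 and ∂z/∂northing = −n_y/n_z = 0.71276.
Intercept c from W-1: 1075.7 − 173.74 − 480.40 = 421.56.
At (600, 163): z = 651.5 + 116.2 + 421.56 = 1189.3 m.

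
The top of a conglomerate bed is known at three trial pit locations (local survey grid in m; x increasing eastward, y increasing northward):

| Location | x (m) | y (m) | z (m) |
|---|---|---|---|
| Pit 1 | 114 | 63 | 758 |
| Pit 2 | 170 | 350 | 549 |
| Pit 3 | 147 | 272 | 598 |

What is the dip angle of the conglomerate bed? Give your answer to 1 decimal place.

53.7°

Let the plane be z = a·x + b·y + c.
Pit 2−Pit 1: 56a + 287b = −209;  Pit 3−Pit 1: 33a + 209b = −160.
Solving gives a = 1.00269, b = −0.92387.
Gradient magnitude |∇z| = √(a² + b²) = √(1.00538 + 0.85353) = 1.36342.
True dip = arctan(1.36342) = 53.7°, dipping toward NW (azimuth ≈ 313°).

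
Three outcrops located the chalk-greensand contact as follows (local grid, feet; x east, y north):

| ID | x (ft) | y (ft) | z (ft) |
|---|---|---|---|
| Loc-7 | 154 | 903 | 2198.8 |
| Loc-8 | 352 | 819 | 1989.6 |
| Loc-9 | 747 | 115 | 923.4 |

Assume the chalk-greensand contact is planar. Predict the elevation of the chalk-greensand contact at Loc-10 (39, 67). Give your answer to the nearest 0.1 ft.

1250.1 ft

Two edge vectors: Loc-7→Loc-8 = (198, -84, -209.2), Loc-7→Loc-9 = (593, -788, -1275.4).
Normal n = (Loc-7→Loc-8) × (Loc-7→Loc-9) = (-57716, 128473.6, -106212).
So ∂z/∂x = −n_x/n_z = −0.54340 and ∂z/∂y = −n_y/n_z = 1.20960.
Intercept c from Loc-7: 2198.8 + 83.68 − 1092.27 = 1190.22.
At (39, 67): z = −21.2 + 81.0 + 1190.22 = 1250.1 ft.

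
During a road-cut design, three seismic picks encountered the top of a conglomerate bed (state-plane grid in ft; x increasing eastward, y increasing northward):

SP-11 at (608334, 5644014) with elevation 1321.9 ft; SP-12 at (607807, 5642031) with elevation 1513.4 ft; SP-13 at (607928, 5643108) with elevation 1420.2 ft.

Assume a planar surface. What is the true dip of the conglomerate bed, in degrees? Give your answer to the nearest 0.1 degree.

Two edge vectors: SP-11→SP-12 = (-527, -1983, 191.5), SP-11→SP-13 = (-406, -906, 98.3).
Normal n = (SP-11→SP-12) × (SP-11→SP-13) = (-21429.9, -25944.9, -327636).
So ∂z/∂x = −n_x/n_z = −0.06541 and ∂z/∂y = −n_y/n_z = −0.07919.
Gradient magnitude |∇z| = √(a² + b²) = √(0.00428 + 0.00627) = 0.10271.
True dip = arctan(0.10271) = 5.9°, dipping toward NE (azimuth ≈ 040°).

5.9°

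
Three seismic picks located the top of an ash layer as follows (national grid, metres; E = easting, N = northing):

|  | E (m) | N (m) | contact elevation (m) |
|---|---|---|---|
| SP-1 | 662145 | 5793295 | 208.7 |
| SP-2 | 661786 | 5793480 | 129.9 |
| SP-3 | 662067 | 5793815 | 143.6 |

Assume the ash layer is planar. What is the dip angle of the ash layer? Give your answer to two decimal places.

Let the plane be z = a·E + b·N + c.
SP-2−SP-1: −359a + 185b = −78.8;  SP-3−SP-1: −78a + 520b = −65.1.
Solving gives a = 0.16797, b = −0.10000.
Gradient magnitude |∇z| = √(a² + b²) = √(0.02821 + 0.01000) = 0.19548.
True dip = arctan(0.19548) = 11.06°, dipping toward WNW (azimuth ≈ 301°).

11.06°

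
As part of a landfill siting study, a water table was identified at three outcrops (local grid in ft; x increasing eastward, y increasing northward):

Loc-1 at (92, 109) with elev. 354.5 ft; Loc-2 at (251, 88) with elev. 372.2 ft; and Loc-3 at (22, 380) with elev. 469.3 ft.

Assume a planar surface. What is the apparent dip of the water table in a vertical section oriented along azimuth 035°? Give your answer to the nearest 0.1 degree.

25.8°

Two edge vectors: Loc-1→Loc-2 = (159, -21, 17.7), Loc-1→Loc-3 = (-70, 271, 114.8).
Normal n = (Loc-1→Loc-2) × (Loc-1→Loc-3) = (-7207.5, -19492.2, 41619).
So ∂z/∂x = −n_x/n_z = 0.17318 and ∂z/∂y = −n_y/n_z = 0.46835.
Unit vector along 035° is (sin 35°, cos 35°) = (0.5736, 0.8192).
Slope in that direction = a·(0.5736) + b·(0.8192) = 0.48298.
Apparent dip = arctan|0.48298| = 25.8° (true dip is 26.5°, so apparent ≤ true as expected).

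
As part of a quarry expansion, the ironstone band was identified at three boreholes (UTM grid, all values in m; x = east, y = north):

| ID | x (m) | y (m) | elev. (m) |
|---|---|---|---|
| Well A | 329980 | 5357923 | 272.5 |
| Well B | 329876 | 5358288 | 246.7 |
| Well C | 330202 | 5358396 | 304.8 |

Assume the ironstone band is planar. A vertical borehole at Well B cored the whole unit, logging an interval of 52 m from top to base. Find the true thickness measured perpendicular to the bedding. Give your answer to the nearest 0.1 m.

51.1 m

Let the plane be z = a·x + b·y + c.
Well B−Well A: −104a + 365b = −25.8;  Well C−Well A: 222a + 473b = 32.3.
Solving gives a = 0.18425, b = −0.01819.
|∇z| = √(a²+b²) = 0.18514, so dip δ = arctan(0.18514) = 10.49°.
True thickness = vertical thickness × cos δ = 52 × cos 10.49° = 51.1 m.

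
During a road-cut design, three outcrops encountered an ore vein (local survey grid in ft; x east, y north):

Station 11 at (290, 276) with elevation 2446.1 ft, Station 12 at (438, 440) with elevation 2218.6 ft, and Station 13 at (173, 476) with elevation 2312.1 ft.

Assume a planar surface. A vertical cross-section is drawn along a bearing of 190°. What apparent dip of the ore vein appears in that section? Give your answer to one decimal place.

Let the plane be z = a·x + b·y + c.
Station 12−Station 11: 148a + 164b = −227.5;  Station 13−Station 11: −117a + 200b = −134.
Solving gives a = −0.48217, b = −0.95207.
Unit vector along 190° is (sin 190°, cos 190°) = (-0.1736, -0.9848).
Slope in that direction = a·(-0.1736) + b·(-0.9848) = 1.02133.
Apparent dip = arctan|1.02133| = 45.6° (true dip is 46.9°, so apparent ≤ true as expected).

45.6°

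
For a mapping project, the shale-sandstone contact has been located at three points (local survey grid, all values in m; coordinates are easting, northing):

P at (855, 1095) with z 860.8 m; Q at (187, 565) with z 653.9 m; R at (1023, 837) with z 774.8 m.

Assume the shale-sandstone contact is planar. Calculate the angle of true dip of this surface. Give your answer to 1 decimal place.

Let the plane be z = a·easting + b·northing + c.
Q−P: −668a − 530b = −206.9;  R−P: 168a − 258b = −86.
Solving gives a = 0.02984, b = 0.35277.
Gradient magnitude |∇z| = √(a² + b²) = √(0.00089 + 0.12444) = 0.35403.
True dip = arctan(0.35403) = 19.5°, dipping toward S (azimuth ≈ 185°).

19.5°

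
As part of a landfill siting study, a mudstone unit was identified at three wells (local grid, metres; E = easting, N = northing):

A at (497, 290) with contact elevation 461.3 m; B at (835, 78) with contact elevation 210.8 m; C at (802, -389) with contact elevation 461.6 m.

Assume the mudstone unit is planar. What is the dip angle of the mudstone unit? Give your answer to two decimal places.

Two edge vectors: A→B = (338, -212, -250.5), A→C = (305, -679, 0.3).
Normal n = (A→B) × (A→C) = (-170153.1, -76503.9, -164842).
So ∂z/∂E = −n_x/n_z = −1.03222 and ∂z/∂N = −n_y/n_z = −0.46410.
Gradient magnitude |∇z| = √(a² + b²) = √(1.06548 + 0.21539) = 1.13176.
True dip = arctan(1.13176) = 48.54°, dipping toward ENE (azimuth ≈ 066°).

48.54°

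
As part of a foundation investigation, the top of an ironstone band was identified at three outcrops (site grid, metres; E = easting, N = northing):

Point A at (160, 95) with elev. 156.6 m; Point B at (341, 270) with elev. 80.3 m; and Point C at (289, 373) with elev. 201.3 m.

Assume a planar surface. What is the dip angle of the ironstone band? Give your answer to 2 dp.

Two edge vectors: Point A→Point B = (181, 175, -76.3), Point A→Point C = (129, 278, 44.7).
Normal n = (Point A→Point B) × (Point A→Point C) = (29033.9, -17933.4, 27743).
So ∂z/∂E = −n_x/n_z = −1.04653 and ∂z/∂N = −n_y/n_z = 0.64641.
Gradient magnitude |∇z| = √(a² + b²) = √(1.09523 + 0.41785) = 1.23007.
True dip = arctan(1.23007) = 50.89°, dipping toward ESE (azimuth ≈ 122°).

50.89°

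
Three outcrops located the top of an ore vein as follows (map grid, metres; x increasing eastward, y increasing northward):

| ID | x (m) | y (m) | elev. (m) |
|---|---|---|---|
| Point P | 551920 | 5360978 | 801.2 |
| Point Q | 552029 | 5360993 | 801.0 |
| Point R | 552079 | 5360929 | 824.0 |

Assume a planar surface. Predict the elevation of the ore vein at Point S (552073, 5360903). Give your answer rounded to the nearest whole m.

Let the plane be z = a·x + b·y + c.
Point Q−Point P: 109a + 15b = −0.2;  Point R−Point P: 159a − 49b = 22.8.
Solving gives a = 0.04299767, b = −0.32578307.
Then c = 801.2 − a·551920 − b·5360978 = 1723585.80.
At (552073, 5360903): z = 23737.9 − 1746491.4 + 1723585.80 = 832.2 m.

832 m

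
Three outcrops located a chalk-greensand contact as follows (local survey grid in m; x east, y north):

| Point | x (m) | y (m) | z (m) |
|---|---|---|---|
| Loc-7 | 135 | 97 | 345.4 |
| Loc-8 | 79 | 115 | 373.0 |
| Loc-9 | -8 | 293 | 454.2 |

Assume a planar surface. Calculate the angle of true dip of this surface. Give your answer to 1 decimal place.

Let the plane be z = a·x + b·y + c.
Loc-8−Loc-7: −56a + 18b = 27.6;  Loc-9−Loc-7: −143a + 196b = 108.8.
Solving gives a = −0.41076, b = 0.25542.
Gradient magnitude |∇z| = √(a² + b²) = √(0.16872 + 0.06524) = 0.48369.
True dip = arctan(0.48369) = 25.8°, dipping toward ESE (azimuth ≈ 122°).

25.8°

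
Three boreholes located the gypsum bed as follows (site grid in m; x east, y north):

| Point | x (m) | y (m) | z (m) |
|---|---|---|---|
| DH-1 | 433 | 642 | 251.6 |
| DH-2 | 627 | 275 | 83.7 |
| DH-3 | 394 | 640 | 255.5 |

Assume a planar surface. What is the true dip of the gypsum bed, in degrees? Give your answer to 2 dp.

Two edge vectors: DH-1→DH-2 = (194, -367, -167.9), DH-1→DH-3 = (-39, -2, 3.9).
Normal n = (DH-1→DH-2) × (DH-1→DH-3) = (-1767.1, 5791.5, -14701).
So ∂z/∂x = −n_x/n_z = −0.12020 and ∂z/∂y = −n_y/n_z = 0.39395.
Gradient magnitude |∇z| = √(a² + b²) = √(0.01445 + 0.15520) = 0.41188.
True dip = arctan(0.41188) = 22.39°, dipping toward SSE (azimuth ≈ 163°).

22.39°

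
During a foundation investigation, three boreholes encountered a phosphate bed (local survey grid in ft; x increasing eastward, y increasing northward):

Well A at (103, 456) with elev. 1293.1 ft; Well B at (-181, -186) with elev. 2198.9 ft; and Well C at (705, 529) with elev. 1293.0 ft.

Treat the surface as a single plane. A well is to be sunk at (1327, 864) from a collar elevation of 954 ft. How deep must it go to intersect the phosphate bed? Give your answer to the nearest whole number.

48 ft

Let the plane be z = a·x + b·y + c.
Well B−Well A: −284a − 642b = 905.8;  Well C−Well A: 602a + 73b = −0.1.
Solving gives a = 0.18061, b = −1.49080.
Then c = 1293.1 − a·103 − b·456 = 1954.30.
At (1327, 864): z_contact = 239.7 − 1288.1 + 1954.30 = 905.9 ft.
Depth below ground = 954 − 905.9 = 48 ft.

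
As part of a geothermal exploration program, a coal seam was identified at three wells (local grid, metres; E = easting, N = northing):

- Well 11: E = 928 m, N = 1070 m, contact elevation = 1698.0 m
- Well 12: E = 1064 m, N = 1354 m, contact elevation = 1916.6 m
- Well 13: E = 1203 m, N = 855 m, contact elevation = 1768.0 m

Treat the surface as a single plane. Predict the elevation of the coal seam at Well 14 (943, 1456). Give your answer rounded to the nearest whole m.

Let the plane be z = a·E + b·N + c.
Well 12−Well 11: 136a + 284b = 218.6;  Well 13−Well 11: 275a − 215b = 70.
Solving gives a = 0.62306, b = 0.47135.
Then c = 1698 − a·928 − b·1070 = 615.46.
At (943, 1456): z = 587.5 + 686.3 + 615.46 = 1889.3 m.

1889 m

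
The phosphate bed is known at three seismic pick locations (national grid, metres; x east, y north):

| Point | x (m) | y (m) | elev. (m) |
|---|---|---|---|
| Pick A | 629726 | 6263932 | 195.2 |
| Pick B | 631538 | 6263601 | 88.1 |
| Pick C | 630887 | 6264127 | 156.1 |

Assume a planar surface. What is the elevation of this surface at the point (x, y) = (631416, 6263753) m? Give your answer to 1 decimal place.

Two edge vectors: Pick A→Pick B = (1812, -331, -107.1), Pick A→Pick C = (1161, 195, -39.1).
Normal n = (Pick A→Pick B) × (Pick A→Pick C) = (33826.6, -53493.9, 737631).
So ∂z/∂x = −n_x/n_z = −0.045858431 and ∂z/∂y = −n_y/n_z = 0.072521220.
Intercept c from Pick A: 195.2 + 28878.25 − 454267.99 = −425194.54.
At (631416, 6263753): z = −28955.7 + 454255.0 − 425194.54 = 104.7 m.

104.7 m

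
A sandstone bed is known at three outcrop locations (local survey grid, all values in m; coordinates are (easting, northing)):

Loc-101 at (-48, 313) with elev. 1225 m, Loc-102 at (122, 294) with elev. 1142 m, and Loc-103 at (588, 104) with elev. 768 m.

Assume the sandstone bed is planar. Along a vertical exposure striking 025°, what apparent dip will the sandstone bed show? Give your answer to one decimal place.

Let the plane be z = a·E + b·N + c.
Loc-102−Loc-101: 170a − 19b = −83;  Loc-103−Loc-101: 636a − 209b = −457.
Solving gives a = −0.36953, b = 1.06210.
Unit vector along 025° is (sin 25°, cos 25°) = (0.4226, 0.9063).
Slope in that direction = a·(0.4226) + b·(0.9063) = 0.80642.
Apparent dip = arctan|0.80642| = 38.9° (true dip is 48.4°, so apparent ≤ true as expected).

38.9°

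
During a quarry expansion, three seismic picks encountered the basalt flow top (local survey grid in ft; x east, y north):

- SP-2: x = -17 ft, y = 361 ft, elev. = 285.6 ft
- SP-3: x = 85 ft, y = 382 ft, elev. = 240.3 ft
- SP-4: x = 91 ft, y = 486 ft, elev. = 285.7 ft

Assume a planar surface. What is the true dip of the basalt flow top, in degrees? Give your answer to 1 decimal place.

35.6°

Two edge vectors: SP-2→SP-3 = (102, 21, -45.3), SP-2→SP-4 = (108, 125, 0.1).
Normal n = (SP-2→SP-3) × (SP-2→SP-4) = (5664.6, -4902.6, 10482).
So ∂z/∂x = −n_x/n_z = −0.54041 and ∂z/∂y = −n_y/n_z = 0.46772.
Gradient magnitude |∇z| = √(a² + b²) = √(0.29205 + 0.21876) = 0.71471.
True dip = arctan(0.71471) = 35.6°, dipping toward SE (azimuth ≈ 131°).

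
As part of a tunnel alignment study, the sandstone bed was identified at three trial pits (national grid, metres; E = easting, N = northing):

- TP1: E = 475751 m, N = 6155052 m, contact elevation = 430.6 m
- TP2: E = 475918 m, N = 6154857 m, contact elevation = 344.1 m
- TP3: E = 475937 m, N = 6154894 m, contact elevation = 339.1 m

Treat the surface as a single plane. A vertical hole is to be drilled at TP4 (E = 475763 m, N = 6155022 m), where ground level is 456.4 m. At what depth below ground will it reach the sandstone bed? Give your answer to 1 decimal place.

Let the plane be z = a·E + b·N + c.
TP2−TP1: 167a − 195b = −86.5;  TP3−TP1: 186a − 158b = −91.5.
Solving gives a = −0.422450425, b = 0.081798867.
Then c = 430.6 − a·475751 − b·6155052 = −302064.47.
At (475763, 6155022): z_contact = −200986.28 + 503473.83 − 302064.47 = 423.08 m.
Depth below ground = 456.4 − 423.08 = 33.3 m.

33.3 m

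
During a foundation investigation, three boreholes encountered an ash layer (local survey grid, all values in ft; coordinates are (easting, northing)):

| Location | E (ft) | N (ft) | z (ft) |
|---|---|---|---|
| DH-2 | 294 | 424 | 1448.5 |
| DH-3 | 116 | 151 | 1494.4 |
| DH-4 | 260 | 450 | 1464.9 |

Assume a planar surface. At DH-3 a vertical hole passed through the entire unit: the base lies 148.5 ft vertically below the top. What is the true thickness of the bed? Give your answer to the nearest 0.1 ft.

137.0 ft

Two edge vectors: DH-2→DH-3 = (-178, -273, 45.9), DH-2→DH-4 = (-34, 26, 16.4).
Normal n = (DH-2→DH-3) × (DH-2→DH-4) = (-5670.6, 1358.6, -13910).
So ∂z/∂E = −n_x/n_z = −0.40766 and ∂z/∂N = −n_y/n_z = 0.09767.
|∇z| = √(a²+b²) = 0.41920, so dip δ = arctan(0.41920) = 22.74°.
True thickness = vertical thickness × cos δ = 148.5 × cos 22.74° = 137.0 ft.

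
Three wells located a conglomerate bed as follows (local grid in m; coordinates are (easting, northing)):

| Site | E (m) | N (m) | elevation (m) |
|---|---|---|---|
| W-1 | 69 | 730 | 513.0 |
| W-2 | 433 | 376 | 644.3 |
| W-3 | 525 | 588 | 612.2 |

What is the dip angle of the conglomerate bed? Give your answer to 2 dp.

14.76°

Two edge vectors: W-1→W-2 = (364, -354, 131.3), W-1→W-3 = (456, -142, 99.2).
Normal n = (W-1→W-2) × (W-1→W-3) = (-16472.2, 23764, 109736).
So ∂z/∂E = −n_x/n_z = 0.15011 and ∂z/∂N = −n_y/n_z = −0.21656.
Gradient magnitude |∇z| = √(a² + b²) = √(0.02253 + 0.04690) = 0.26349.
True dip = arctan(0.26349) = 14.76°, dipping toward NW (azimuth ≈ 325°).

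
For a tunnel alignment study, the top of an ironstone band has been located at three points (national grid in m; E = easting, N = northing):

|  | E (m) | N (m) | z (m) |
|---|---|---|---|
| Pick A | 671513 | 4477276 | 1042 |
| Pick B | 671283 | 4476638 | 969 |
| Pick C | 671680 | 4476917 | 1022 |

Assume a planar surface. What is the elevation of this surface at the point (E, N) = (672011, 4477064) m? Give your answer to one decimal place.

Two edge vectors: Pick A→Pick B = (-230, -638, -73), Pick A→Pick C = (167, -359, -20).
Normal n = (Pick A→Pick B) × (Pick A→Pick C) = (-13447, -16791, 189116).
So ∂z/∂E = −n_x/n_z = 0.071104507 and ∂z/∂N = −n_y/n_z = 0.088786776.
Intercept c from Pick A: 1042 − 47747.60 − 397522.90 = −444228.50.
At (672011, 4477064): z = 47783.0 + 397504.1 − 444228.50 = 1058.6 m.

1058.6 m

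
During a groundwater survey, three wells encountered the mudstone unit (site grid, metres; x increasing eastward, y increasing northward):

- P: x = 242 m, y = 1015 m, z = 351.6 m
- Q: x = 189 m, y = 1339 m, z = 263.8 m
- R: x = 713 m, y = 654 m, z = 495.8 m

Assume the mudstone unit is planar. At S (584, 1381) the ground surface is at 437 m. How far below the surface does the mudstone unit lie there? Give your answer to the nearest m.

Two edge vectors: P→Q = (-53, 324, -87.8), P→R = (471, -361, 144.2).
Normal n = (P→Q) × (P→R) = (15025, -33711.2, -133471).
So ∂z/∂x = −n_x/n_z = 0.11257 and ∂z/∂y = −n_y/n_z = −0.25257.
Intercept c from P: 351.6 − 27.24 + 256.36 = 580.72.
At (584, 1381): z_contact = 65.7 − 348.8 + 580.72 = 297.7 m.
Depth below ground = 437 − 297.7 = 139 m.

139 m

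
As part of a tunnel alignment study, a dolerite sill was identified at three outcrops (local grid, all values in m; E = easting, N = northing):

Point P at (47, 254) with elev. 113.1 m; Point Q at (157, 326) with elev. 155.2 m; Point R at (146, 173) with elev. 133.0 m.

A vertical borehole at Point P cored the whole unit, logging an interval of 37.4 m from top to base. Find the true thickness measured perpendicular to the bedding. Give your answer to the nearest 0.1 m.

35.6 m

Let the plane be z = a·E + b·N + c.
Point Q−Point P: 110a + 72b = 42.1;  Point R−Point P: 99a − 81b = 19.9.
Solving gives a = 0.30196, b = 0.12339.
|∇z| = √(a²+b²) = 0.32620, so dip δ = arctan(0.32620) = 18.07°.
True thickness = vertical thickness × cos δ = 37.4 × cos 18.07° = 35.6 m.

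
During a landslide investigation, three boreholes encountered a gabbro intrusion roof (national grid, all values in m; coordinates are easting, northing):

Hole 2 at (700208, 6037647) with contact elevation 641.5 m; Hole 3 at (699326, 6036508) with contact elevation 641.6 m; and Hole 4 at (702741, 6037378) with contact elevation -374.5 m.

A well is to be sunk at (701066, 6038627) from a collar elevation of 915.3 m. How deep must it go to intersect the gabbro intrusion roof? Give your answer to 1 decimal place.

310.6 m

Two edge vectors: Hole 2→Hole 3 = (-882, -1139, 0.1), Hole 2→Hole 4 = (2533, -269, -1016).
Normal n = (Hole 2→Hole 3) × (Hole 2→Hole 4) = (1157250.9, -895858.7, 3122345).
So ∂z/∂easting = −n_x/n_z = −0.370635180 and ∂z/∂northing = −n_y/n_z = 0.286918550.
Intercept c from Hole 2: 641.5 + 259521.72 − 1732312.92 = −1472149.70.
At (701066, 6038627): z_contact = −259839.72 + 1732594.10 − 1472149.70 = 604.68 m.
Depth below ground = 915.3 − 604.68 = 310.6 m.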